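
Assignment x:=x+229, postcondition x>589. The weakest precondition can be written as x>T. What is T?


Formula: wp(x:=E, P) = P[E/x] (substitute E for x in postcondition)
Step 1: Postcondition: x>589
Step 2: Substitute x+229 for x: x+229>589
Step 3: Solve for x: x > 589-229 = 360

360


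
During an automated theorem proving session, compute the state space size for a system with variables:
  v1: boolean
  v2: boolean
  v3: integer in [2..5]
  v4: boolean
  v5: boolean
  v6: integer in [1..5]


State space = product of domain sizes of all variables.
Domain sizes:
  v1 (boolean): 2
  v2 (boolean): 2
  v3 (integer in [2..5]): 4
  v4 (boolean): 2
  v5 (boolean): 2
  v6 (integer in [1..5]): 5
Product = 2 * 2 * 4 * 2 * 2 * 5 = 320

320


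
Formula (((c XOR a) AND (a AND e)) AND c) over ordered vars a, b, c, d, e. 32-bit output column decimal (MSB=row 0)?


Formula: (((c XOR a) AND (a AND e)) AND c) over a, b, c, d, e (32 rows)
Evaluate each row (bits = a,b,c,d,e, MSB first):
  row 0 [00000]: (((0 XOR 0) AND (0 AND 0)) AND 0) -> 0
  row 1 [00001]: (((0 XOR 0) AND (0 AND 1)) AND 0) -> 0
  row 2 [00010]: (((0 XOR 0) AND (0 AND 0)) AND 0) -> 0
  row 3 [00011]: (((0 XOR 0) AND (0 AND 1)) AND 0) -> 0
  row 4 [00100]: (((1 XOR 0) AND (0 AND 0)) AND 1) -> 0
  row 5 [00101]: (((1 XOR 0) AND (0 AND 1)) AND 1) -> 0
  row 6 [00110]: (((1 XOR 0) AND (0 AND 0)) AND 1) -> 0
  row 7 [00111]: (((1 XOR 0) AND (0 AND 1)) AND 1) -> 0
  row 8 [01000]: (((0 XOR 0) AND (0 AND 0)) AND 0) -> 0
  row 9 [01001]: (((0 XOR 0) AND (0 AND 1)) AND 0) -> 0
  row 10 [01010]: (((0 XOR 0) AND (0 AND 0)) AND 0) -> 0
  row 11 [01011]: (((0 XOR 0) AND (0 AND 1)) AND 0) -> 0
  row 12 [01100]: (((1 XOR 0) AND (0 AND 0)) AND 1) -> 0
  row 13 [01101]: (((1 XOR 0) AND (0 AND 1)) AND 1) -> 0
  row 14 [01110]: (((1 XOR 0) AND (0 AND 0)) AND 1) -> 0
  row 15 [01111]: (((1 XOR 0) AND (0 AND 1)) AND 1) -> 0
  row 16 [10000]: (((0 XOR 1) AND (1 AND 0)) AND 0) -> 0
  row 17 [10001]: (((0 XOR 1) AND (1 AND 1)) AND 0) -> 0
  row 18 [10010]: (((0 XOR 1) AND (1 AND 0)) AND 0) -> 0
  row 19 [10011]: (((0 XOR 1) AND (1 AND 1)) AND 0) -> 0
  row 20 [10100]: (((1 XOR 1) AND (1 AND 0)) AND 1) -> 0
  row 21 [10101]: (((1 XOR 1) AND (1 AND 1)) AND 1) -> 0
  row 22 [10110]: (((1 XOR 1) AND (1 AND 0)) AND 1) -> 0
  row 23 [10111]: (((1 XOR 1) AND (1 AND 1)) AND 1) -> 0
  row 24 [11000]: (((0 XOR 1) AND (1 AND 0)) AND 0) -> 0
  row 25 [11001]: (((0 XOR 1) AND (1 AND 1)) AND 0) -> 0
  row 26 [11010]: (((0 XOR 1) AND (1 AND 0)) AND 0) -> 0
  row 27 [11011]: (((0 XOR 1) AND (1 AND 1)) AND 0) -> 0
  row 28 [11100]: (((1 XOR 1) AND (1 AND 0)) AND 1) -> 0
  row 29 [11101]: (((1 XOR 1) AND (1 AND 1)) AND 1) -> 0
  row 30 [11110]: (((1 XOR 1) AND (1 AND 0)) AND 1) -> 0
  row 31 [11111]: (((1 XOR 1) AND (1 AND 1)) AND 1) -> 0
Full result column, 4 rows per line (a,b,c fixed per line; d,e runs 00..11 left to right):
  rows 0-3 [a,b,c=000]: 0000  = hex 0
  rows 4-7 [a,b,c=001]: 0000  = hex 0
  rows 8-11 [a,b,c=010]: 0000  = hex 0
  rows 12-15 [a,b,c=011]: 0000  = hex 0
  rows 16-19 [a,b,c=100]: 0000  = hex 0
  rows 20-23 [a,b,c=101]: 0000  = hex 0
  rows 24-27 [a,b,c=110]: 0000  = hex 0
  rows 28-31 [a,b,c=111]: 0000  = hex 0
Output column (row 0 .. row 31) = 00000000000000000000000000000000
Output column grouped in 4s = 0000 0000 0000 0000 0000 0000 0000 0000 = 0x00000000
Convert to decimal digit by digit (value = value*16 + digit):
  0 -> 0
  0*16 + 0 = 0
  0*16 + 0 = 0
  0*16 + 0 = 0
  0*16 + 0 = 0
  0*16 + 0 = 0
  0*16 + 0 = 0
  0*16 + 0 = 0
Decimal = 0

0


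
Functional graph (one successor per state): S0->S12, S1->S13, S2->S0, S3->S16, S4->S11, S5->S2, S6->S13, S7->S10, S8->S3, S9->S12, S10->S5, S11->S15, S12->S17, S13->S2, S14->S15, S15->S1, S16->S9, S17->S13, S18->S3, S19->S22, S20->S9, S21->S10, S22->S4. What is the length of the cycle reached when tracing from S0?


Trace from S0 until a state repeats:
  S0 -> S12 -> S17 -> S13 -> S2 -> S0
S0 first seen at step 0, revisited at step 5.
Cycle length = 5 - 0 = 5

5


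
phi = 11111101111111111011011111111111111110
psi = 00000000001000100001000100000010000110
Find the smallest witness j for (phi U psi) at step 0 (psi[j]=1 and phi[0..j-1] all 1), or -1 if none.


(phi U psi) at 0: need smallest j with psi[j]=1 and phi[i]=1 for all i in [0,j).
Scan from step 0:
  step 0: phi=1, psi=0 -> continue
  step 1: phi=1, psi=0 -> continue
  step 2: phi=1, psi=0 -> continue
  step 3: phi=1, psi=0 -> continue
  step 6: phi=0 -> phi-prefix broken from here
  step 10: psi=1 but phi already failed -> not a witness
  step 14: psi=1 but phi already failed -> not a witness
  step 19: psi=1 but phi already failed -> not a witness
  step 23: psi=1 but phi already failed -> not a witness
  step 30: psi=1 but phi already failed -> not a witness
  step 35: psi=1 but phi already failed -> not a witness
  step 36: psi=1 but phi already failed -> not a witness
  end of trace: no witness -> -1
Witness step = -1

-1


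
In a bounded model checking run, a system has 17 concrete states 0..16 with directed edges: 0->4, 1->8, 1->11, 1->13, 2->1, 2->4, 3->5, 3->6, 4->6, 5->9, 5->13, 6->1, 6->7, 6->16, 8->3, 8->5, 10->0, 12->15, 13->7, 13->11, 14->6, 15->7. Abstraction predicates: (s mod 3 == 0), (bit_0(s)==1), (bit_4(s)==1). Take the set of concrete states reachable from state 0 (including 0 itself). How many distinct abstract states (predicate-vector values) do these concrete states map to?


BFS from 0:
Concrete reachable: {0, 1, 3, 4, 5, 6, 7, 8, 9, 11, 13, 16}
Abstract via predicates (s mod 3 == 0), (bit_0(s)==1), (bit_4(s)==1):
  (0,0,0) <- {4, 8}
  (0,0,1) <- {16}
  (0,1,0) <- {1, 5, 7, 11, 13}
  (1,0,0) <- {0, 6}
  (1,1,0) <- {3, 9}
Distinct abstract states = 5

5


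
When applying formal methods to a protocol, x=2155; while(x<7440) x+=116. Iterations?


Step 1: x goes from 2155 toward 7440 by 116; the body runs while x<7440, so iterations = ceil((bound-start)/step)
Step 2: Distance=5285
Step 3: ceil(5285/116)=46

46


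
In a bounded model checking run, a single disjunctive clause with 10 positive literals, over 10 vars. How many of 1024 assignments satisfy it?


Step 1: Total=2^10=1024
Step 2: Unsat when all 10 false: 2^0=1
Step 3: Sat=1024-1=1023

1023


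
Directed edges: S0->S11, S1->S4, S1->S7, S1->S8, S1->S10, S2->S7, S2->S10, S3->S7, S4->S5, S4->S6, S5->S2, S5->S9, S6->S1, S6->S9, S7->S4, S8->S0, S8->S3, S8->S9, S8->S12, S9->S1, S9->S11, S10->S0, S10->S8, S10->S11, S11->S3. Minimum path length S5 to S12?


BFS layer-by-layer from S5:
  dist 0: {S5}
  dist 1: {S2, S9}
  dist 2: {S1, S7, S10, S11}
  dist 3: {S0, S3, S4, S8}
  dist 4: {S6, S12}
  -> S12 reached at distance 4
Shortest path length = 4

4


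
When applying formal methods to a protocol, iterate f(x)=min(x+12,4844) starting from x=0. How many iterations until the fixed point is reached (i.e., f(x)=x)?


Step 1: x=0, cap=4844, increment=12
Step 2: x grows by 12 each step until capped at 4844; fixed point is x=4844
Step 3: iterations = ceil(4844/12) = 404

404


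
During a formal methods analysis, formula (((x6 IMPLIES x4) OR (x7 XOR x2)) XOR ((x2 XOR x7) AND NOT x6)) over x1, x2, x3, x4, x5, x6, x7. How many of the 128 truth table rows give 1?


Formula: (((x6 IMPLIES x4) OR (x7 XOR x2)) XOR ((x2 XOR x7) AND NOT x6)) over 7 vars (128 rows)
Evaluate each row (x1, x2, x3, x4, x5, x6, x7 as bits, MSB first):
  row 0 [0000000]: (((0 IMPLIES 0) OR (0 XOR 0)) XOR ((0 XOR 0) AND NOT 0)) -> 1
  row 1 [0000001]: (((0 IMPLIES 0) OR (1 XOR 0)) XOR ((0 XOR 1) AND NOT 0)) -> 0
  row 2 [0000010]: (((1 IMPLIES 0) OR (0 XOR 0)) XOR ((0 XOR 0) AND NOT 1)) -> 0
  row 3 [0000011]: (((1 IMPLIES 0) OR (1 XOR 0)) XOR ((0 XOR 1) AND NOT 1)) -> 1
  row 4 [0000100]: (((0 IMPLIES 0) OR (0 XOR 0)) XOR ((0 XOR 0) AND NOT 0)) -> 1
  (every remaining row is evaluated the same way; all 128 results are listed next)
Full result column, 8 rows per line (x1,x2,x3,x4 fixed per line; x5,x6,x7 runs 000..111 left to right):
  rows 0-7 [x1,x2,x3,x4=0000]: 10011001  (ones: 4)
  rows 8-15 [x1,x2,x3,x4=0001]: 10111011  (ones: 6)
  rows 16-23 [x1,x2,x3,x4=0010]: 10011001  (ones: 4)
  rows 24-31 [x1,x2,x3,x4=0011]: 10111011  (ones: 6)
  rows 32-39 [x1,x2,x3,x4=0100]: 01100110  (ones: 4)
  rows 40-47 [x1,x2,x3,x4=0101]: 01110111  (ones: 6)
  rows 48-55 [x1,x2,x3,x4=0110]: 01100110  (ones: 4)
  rows 56-63 [x1,x2,x3,x4=0111]: 01110111  (ones: 6)
  rows 64-71 [x1,x2,x3,x4=1000]: 10011001  (ones: 4)
  rows 72-79 [x1,x2,x3,x4=1001]: 10111011  (ones: 6)
  rows 80-87 [x1,x2,x3,x4=1010]: 10011001  (ones: 4)
  rows 88-95 [x1,x2,x3,x4=1011]: 10111011  (ones: 6)
  rows 96-103 [x1,x2,x3,x4=1100]: 01100110  (ones: 4)
  rows 104-111 [x1,x2,x3,x4=1101]: 01110111  (ones: 6)
  rows 112-119 [x1,x2,x3,x4=1110]: 01100110  (ones: 4)
  rows 120-127 [x1,x2,x3,x4=1111]: 01110111  (ones: 6)
Count of 1-rows = 4+6+4+6+4+6+4+6+4+6+4+6+4+6+4+6 = 80

80


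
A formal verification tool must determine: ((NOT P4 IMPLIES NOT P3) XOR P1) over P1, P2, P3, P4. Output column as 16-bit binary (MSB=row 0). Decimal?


Formula: ((NOT P4 IMPLIES NOT P3) XOR P1) over P1, P2, P3, P4 (16 rows)
Evaluate each row (bits = P1,P2,P3,P4, MSB first):
  row 0 [0000]: ((NOT 0 IMPLIES NOT 0) XOR 0) -> 1
  row 1 [0001]: ((NOT 1 IMPLIES NOT 0) XOR 0) -> 1
  row 2 [0010]: ((NOT 0 IMPLIES NOT 1) XOR 0) -> 0
  row 3 [0011]: ((NOT 1 IMPLIES NOT 1) XOR 0) -> 1
  row 4 [0100]: ((NOT 0 IMPLIES NOT 0) XOR 0) -> 1
  row 5 [0101]: ((NOT 1 IMPLIES NOT 0) XOR 0) -> 1
  row 6 [0110]: ((NOT 0 IMPLIES NOT 1) XOR 0) -> 0
  row 7 [0111]: ((NOT 1 IMPLIES NOT 1) XOR 0) -> 1
  row 8 [1000]: ((NOT 0 IMPLIES NOT 0) XOR 1) -> 0
  row 9 [1001]: ((NOT 1 IMPLIES NOT 0) XOR 1) -> 0
  row 10 [1010]: ((NOT 0 IMPLIES NOT 1) XOR 1) -> 1
  row 11 [1011]: ((NOT 1 IMPLIES NOT 1) XOR 1) -> 0
  row 12 [1100]: ((NOT 0 IMPLIES NOT 0) XOR 1) -> 0
  row 13 [1101]: ((NOT 1 IMPLIES NOT 0) XOR 1) -> 0
  row 14 [1110]: ((NOT 0 IMPLIES NOT 1) XOR 1) -> 1
  row 15 [1111]: ((NOT 1 IMPLIES NOT 1) XOR 1) -> 0
Full result column, 4 rows per line (P1,P2 fixed per line; P3,P4 runs 00..11 left to right):
  rows 0-3 [P1,P2=00]: 1101  = hex D
  rows 4-7 [P1,P2=01]: 1101  = hex D
  rows 8-11 [P1,P2=10]: 0010  = hex 2
  rows 12-15 [P1,P2=11]: 0010  = hex 2
Output column (row 0 .. row 15) = 1101110100100010
Output column grouped in 4s = 1101 1101 0010 0010 = 0xDD22
Convert to decimal digit by digit (value = value*16 + digit):
  D -> 13
  13*16 + 13 (D) = 221
  221*16 + 2 = 3538
  3538*16 + 2 = 56610
Decimal = 56610

56610


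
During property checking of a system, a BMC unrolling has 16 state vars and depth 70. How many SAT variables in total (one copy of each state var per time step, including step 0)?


BMC unrolls to depth k, creating one copy of each state var for steps 0..k.
Step count = 70 + 1 = 71 (steps 0 through 70)
Vars per step = 16
Total = 16 * 71 = 1136

1136


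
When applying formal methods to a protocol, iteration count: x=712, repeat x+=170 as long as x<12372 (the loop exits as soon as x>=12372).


Step 1: x goes from 712 toward 12372 by 170; the body runs while x<12372, so iterations = ceil((bound-start)/step)
Step 2: Distance=11660
Step 3: ceil(11660/170)=69

69


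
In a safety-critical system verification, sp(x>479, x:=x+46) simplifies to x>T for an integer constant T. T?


Formula: sp(P, x:=E) = exists old_x. (x = E[old_x/x]) AND P[old_x/x] (old_x is the value of x before the assignment; eliminate old_x by solving x = E[old_x/x] for old_x)
Step 1: Precondition P: x>479, i.e. old_x > 479
Step 2: Assignment gives x = old_x + 46, so old_x = x - 46
Step 3: Substitute into P: x - 46 > 479
Step 4: Simplify: x > 479+46 = 525

525


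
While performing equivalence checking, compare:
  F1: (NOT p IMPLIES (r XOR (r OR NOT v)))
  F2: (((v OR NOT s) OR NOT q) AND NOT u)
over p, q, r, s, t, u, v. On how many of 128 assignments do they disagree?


F1 = (NOT p IMPLIES (r XOR (r OR NOT v)))
F2 = (((v OR NOT s) OR NOT q) AND NOT u)
Evaluate both on each of 128 rows (bits = p,q,r,s,t,u,v):
  row 0 [0000000]: F1=1 F2=1 -> 0
  row 1 [0000001]: F1=0 F2=1 (differ) -> 1
  row 2 [0000010]: F1=1 F2=0 (differ) -> 1
  row 3 [0000011]: F1=0 F2=0 -> 0
  row 4 [0000100]: F1=1 F2=1 -> 0
  (every remaining row is evaluated the same way; all 128 results are listed next)
Full result column, 8 rows per line (p,q,r,s fixed per line; t,u,v runs 000..111 left to right):
  rows 0-7 [p,q,r,s=0000]: 01100110  (ones: 4)
  rows 8-15 [p,q,r,s=0001]: 01100110  (ones: 4)
  rows 16-23 [p,q,r,s=0010]: 11001100  (ones: 4)
  rows 24-31 [p,q,r,s=0011]: 11001100  (ones: 4)
  rows 32-39 [p,q,r,s=0100]: 01100110  (ones: 4)
  rows 40-47 [p,q,r,s=0101]: 11101110  (ones: 6)
  rows 48-55 [p,q,r,s=0110]: 11001100  (ones: 4)
  rows 56-63 [p,q,r,s=0111]: 01000100  (ones: 2)
  rows 64-71 [p,q,r,s=1000]: 00110011  (ones: 4)
  rows 72-79 [p,q,r,s=1001]: 00110011  (ones: 4)
  rows 80-87 [p,q,r,s=1010]: 00110011  (ones: 4)
  rows 88-95 [p,q,r,s=1011]: 00110011  (ones: 4)
  rows 96-103 [p,q,r,s=1100]: 00110011  (ones: 4)
  rows 104-111 [p,q,r,s=1101]: 10111011  (ones: 6)
  rows 112-119 [p,q,r,s=1110]: 00110011  (ones: 4)
  rows 120-127 [p,q,r,s=1111]: 10111011  (ones: 6)
Disagreements = 4+4+4+4+4+6+4+2+4+4+4+4+4+6+4+6 = 68

68


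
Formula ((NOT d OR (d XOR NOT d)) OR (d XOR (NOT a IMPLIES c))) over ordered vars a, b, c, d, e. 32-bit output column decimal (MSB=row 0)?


Formula: ((NOT d OR (d XOR NOT d)) OR (d XOR (NOT a IMPLIES c))) over a, b, c, d, e (32 rows)
Evaluate each row (bits = a,b,c,d,e, MSB first):
  row 0 [00000]: ((NOT 0 OR (0 XOR NOT 0)) OR (0 XOR (NOT 0 IMPLIES 0))) -> 1
  row 1 [00001]: ((NOT 0 OR (0 XOR NOT 0)) OR (0 XOR (NOT 0 IMPLIES 0))) -> 1
  row 2 [00010]: ((NOT 1 OR (1 XOR NOT 1)) OR (1 XOR (NOT 0 IMPLIES 0))) -> 1
  row 3 [00011]: ((NOT 1 OR (1 XOR NOT 1)) OR (1 XOR (NOT 0 IMPLIES 0))) -> 1
  row 4 [00100]: ((NOT 0 OR (0 XOR NOT 0)) OR (0 XOR (NOT 0 IMPLIES 1))) -> 1
  row 5 [00101]: ((NOT 0 OR (0 XOR NOT 0)) OR (0 XOR (NOT 0 IMPLIES 1))) -> 1
  row 6 [00110]: ((NOT 1 OR (1 XOR NOT 1)) OR (1 XOR (NOT 0 IMPLIES 1))) -> 1
  row 7 [00111]: ((NOT 1 OR (1 XOR NOT 1)) OR (1 XOR (NOT 0 IMPLIES 1))) -> 1
  row 8 [01000]: ((NOT 0 OR (0 XOR NOT 0)) OR (0 XOR (NOT 0 IMPLIES 0))) -> 1
  row 9 [01001]: ((NOT 0 OR (0 XOR NOT 0)) OR (0 XOR (NOT 0 IMPLIES 0))) -> 1
  row 10 [01010]: ((NOT 1 OR (1 XOR NOT 1)) OR (1 XOR (NOT 0 IMPLIES 0))) -> 1
  row 11 [01011]: ((NOT 1 OR (1 XOR NOT 1)) OR (1 XOR (NOT 0 IMPLIES 0))) -> 1
  row 12 [01100]: ((NOT 0 OR (0 XOR NOT 0)) OR (0 XOR (NOT 0 IMPLIES 1))) -> 1
  row 13 [01101]: ((NOT 0 OR (0 XOR NOT 0)) OR (0 XOR (NOT 0 IMPLIES 1))) -> 1
  row 14 [01110]: ((NOT 1 OR (1 XOR NOT 1)) OR (1 XOR (NOT 0 IMPLIES 1))) -> 1
  row 15 [01111]: ((NOT 1 OR (1 XOR NOT 1)) OR (1 XOR (NOT 0 IMPLIES 1))) -> 1
  row 16 [10000]: ((NOT 0 OR (0 XOR NOT 0)) OR (0 XOR (NOT 1 IMPLIES 0))) -> 1
  row 17 [10001]: ((NOT 0 OR (0 XOR NOT 0)) OR (0 XOR (NOT 1 IMPLIES 0))) -> 1
  row 18 [10010]: ((NOT 1 OR (1 XOR NOT 1)) OR (1 XOR (NOT 1 IMPLIES 0))) -> 1
  row 19 [10011]: ((NOT 1 OR (1 XOR NOT 1)) OR (1 XOR (NOT 1 IMPLIES 0))) -> 1
  row 20 [10100]: ((NOT 0 OR (0 XOR NOT 0)) OR (0 XOR (NOT 1 IMPLIES 1))) -> 1
  row 21 [10101]: ((NOT 0 OR (0 XOR NOT 0)) OR (0 XOR (NOT 1 IMPLIES 1))) -> 1
  row 22 [10110]: ((NOT 1 OR (1 XOR NOT 1)) OR (1 XOR (NOT 1 IMPLIES 1))) -> 1
  row 23 [10111]: ((NOT 1 OR (1 XOR NOT 1)) OR (1 XOR (NOT 1 IMPLIES 1))) -> 1
  row 24 [11000]: ((NOT 0 OR (0 XOR NOT 0)) OR (0 XOR (NOT 1 IMPLIES 0))) -> 1
  row 25 [11001]: ((NOT 0 OR (0 XOR NOT 0)) OR (0 XOR (NOT 1 IMPLIES 0))) -> 1
  row 26 [11010]: ((NOT 1 OR (1 XOR NOT 1)) OR (1 XOR (NOT 1 IMPLIES 0))) -> 1
  row 27 [11011]: ((NOT 1 OR (1 XOR NOT 1)) OR (1 XOR (NOT 1 IMPLIES 0))) -> 1
  row 28 [11100]: ((NOT 0 OR (0 XOR NOT 0)) OR (0 XOR (NOT 1 IMPLIES 1))) -> 1
  row 29 [11101]: ((NOT 0 OR (0 XOR NOT 0)) OR (0 XOR (NOT 1 IMPLIES 1))) -> 1
  row 30 [11110]: ((NOT 1 OR (1 XOR NOT 1)) OR (1 XOR (NOT 1 IMPLIES 1))) -> 1
  row 31 [11111]: ((NOT 1 OR (1 XOR NOT 1)) OR (1 XOR (NOT 1 IMPLIES 1))) -> 1
Full result column, 4 rows per line (a,b,c fixed per line; d,e runs 00..11 left to right):
  rows 0-3 [a,b,c=000]: 1111  = hex F
  rows 4-7 [a,b,c=001]: 1111  = hex F
  rows 8-11 [a,b,c=010]: 1111  = hex F
  rows 12-15 [a,b,c=011]: 1111  = hex F
  rows 16-19 [a,b,c=100]: 1111  = hex F
  rows 20-23 [a,b,c=101]: 1111  = hex F
  rows 24-27 [a,b,c=110]: 1111  = hex F
  rows 28-31 [a,b,c=111]: 1111  = hex F
Output column (row 0 .. row 31) = 11111111111111111111111111111111
Output column grouped in 4s = 1111 1111 1111 1111 1111 1111 1111 1111 = 0xFFFFFFFF
Convert to decimal digit by digit (value = value*16 + digit):
  F -> 15
  15*16 + 15 (F) = 255
  255*16 + 15 (F) = 4095
  4095*16 + 15 (F) = 65535
  65535*16 + 15 (F) = 1048575
  1048575*16 + 15 (F) = 16777215
  16777215*16 + 15 (F) = 268435455
  268435455*16 + 15 (F) = 4294967295
Decimal = 4294967295

4294967295


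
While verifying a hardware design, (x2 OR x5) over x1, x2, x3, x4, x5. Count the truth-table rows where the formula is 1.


Formula: (x2 OR x5) over 5 vars (32 rows)
Evaluate each row (x1, x2, x3, x4, x5 as bits, MSB first):
  row 0 [00000]: (0 OR 0) -> 0
  row 1 [00001]: (0 OR 1) -> 1
  row 2 [00010]: (0 OR 0) -> 0
  row 3 [00011]: (0 OR 1) -> 1
  row 4 [00100]: (0 OR 0) -> 0
  row 5 [00101]: (0 OR 1) -> 1
  row 6 [00110]: (0 OR 0) -> 0
  row 7 [00111]: (0 OR 1) -> 1
  row 8 [01000]: (1 OR 0) -> 1
  row 9 [01001]: (1 OR 1) -> 1
  row 10 [01010]: (1 OR 0) -> 1
  row 11 [01011]: (1 OR 1) -> 1
  row 12 [01100]: (1 OR 0) -> 1
  row 13 [01101]: (1 OR 1) -> 1
  row 14 [01110]: (1 OR 0) -> 1
  row 15 [01111]: (1 OR 1) -> 1
  row 16 [10000]: (0 OR 0) -> 0
  row 17 [10001]: (0 OR 1) -> 1
  row 18 [10010]: (0 OR 0) -> 0
  row 19 [10011]: (0 OR 1) -> 1
  row 20 [10100]: (0 OR 0) -> 0
  row 21 [10101]: (0 OR 1) -> 1
  row 22 [10110]: (0 OR 0) -> 0
  row 23 [10111]: (0 OR 1) -> 1
  row 24 [11000]: (1 OR 0) -> 1
  row 25 [11001]: (1 OR 1) -> 1
  row 26 [11010]: (1 OR 0) -> 1
  row 27 [11011]: (1 OR 1) -> 1
  row 28 [11100]: (1 OR 0) -> 1
  row 29 [11101]: (1 OR 1) -> 1
  row 30 [11110]: (1 OR 0) -> 1
  row 31 [11111]: (1 OR 1) -> 1
Full result column, 8 rows per line (x1,x2 fixed per line; x3,x4,x5 runs 000..111 left to right):
  rows 0-7 [x1,x2=00]: 01010101  (ones: 4)
  rows 8-15 [x1,x2=01]: 11111111  (ones: 8)
  rows 16-23 [x1,x2=10]: 01010101  (ones: 4)
  rows 24-31 [x1,x2=11]: 11111111  (ones: 8)
Count of 1-rows = 4+8+4+8 = 24

24


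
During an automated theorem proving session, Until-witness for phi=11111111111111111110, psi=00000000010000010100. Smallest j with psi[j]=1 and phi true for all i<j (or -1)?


(phi U psi) at 0: need smallest j with psi[j]=1 and phi[i]=1 for all i in [0,j).
Scan from step 0:
  step 0: phi=1, psi=0 -> continue
  step 1: phi=1, psi=0 -> continue
  step 2: phi=1, psi=0 -> continue
  step 3: phi=1, psi=0 -> continue
  step 9: psi=1 and phi held for [0,9) -> witness found
Witness step = 9

9


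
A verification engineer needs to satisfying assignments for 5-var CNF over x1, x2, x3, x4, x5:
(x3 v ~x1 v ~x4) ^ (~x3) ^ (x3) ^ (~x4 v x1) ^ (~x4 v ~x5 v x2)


CNF with 5 clauses over 5 vars (32 assignments).
An assignment satisfies CNF iff every clause has >=1 true literal.
Check each row (bits = x1,x2,x3,x4,x5; clause T/F shown):
  row 0 [00000]: clauses=TTFTT -> 0
  row 1 [00001]: clauses=TTFTT -> 0
  row 2 [00010]: clauses=TTFFT -> 0
  row 3 [00011]: clauses=TTFFF -> 0
  row 4 [00100]: clauses=TFTTT -> 0
  row 5 [00101]: clauses=TFTTT -> 0
  row 6 [00110]: clauses=TFTFT -> 0
  row 7 [00111]: clauses=TFTFF -> 0
  row 8 [01000]: clauses=TTFTT -> 0
  row 9 [01001]: clauses=TTFTT -> 0
  row 10 [01010]: clauses=TTFFT -> 0
  row 11 [01011]: clauses=TTFFT -> 0
  row 12 [01100]: clauses=TFTTT -> 0
  row 13 [01101]: clauses=TFTTT -> 0
  row 14 [01110]: clauses=TFTFT -> 0
  row 15 [01111]: clauses=TFTFT -> 0
  row 16 [10000]: clauses=TTFTT -> 0
  row 17 [10001]: clauses=TTFTT -> 0
  row 18 [10010]: clauses=FTFTT -> 0
  row 19 [10011]: clauses=FTFTF -> 0
  row 20 [10100]: clauses=TFTTT -> 0
  row 21 [10101]: clauses=TFTTT -> 0
  row 22 [10110]: clauses=TFTTT -> 0
  row 23 [10111]: clauses=TFTTF -> 0
  row 24 [11000]: clauses=TTFTT -> 0
  row 25 [11001]: clauses=TTFTT -> 0
  row 26 [11010]: clauses=FTFTT -> 0
  row 27 [11011]: clauses=FTFTT -> 0
  row 28 [11100]: clauses=TFTTT -> 0
  row 29 [11101]: clauses=TFTTT -> 0
  row 30 [11110]: clauses=TFTTT -> 0
  row 31 [11111]: clauses=TFTTT -> 0
Full result column, 8 rows per line (x1,x2 fixed per line; x3,x4,x5 runs 000..111 left to right):
  rows 0-7 [x1,x2=00]: 00000000  (ones: 0)
  rows 8-15 [x1,x2=01]: 00000000  (ones: 0)
  rows 16-23 [x1,x2=10]: 00000000  (ones: 0)
  rows 24-31 [x1,x2=11]: 00000000  (ones: 0)
Satisfying assignments = 0+0+0+0 = 0

0


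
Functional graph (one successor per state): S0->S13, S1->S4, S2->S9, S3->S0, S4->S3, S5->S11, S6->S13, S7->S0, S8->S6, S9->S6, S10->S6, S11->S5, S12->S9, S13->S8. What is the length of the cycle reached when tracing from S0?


Trace from S0 until a state repeats:
  S0 -> S13 -> S8 -> S6 -> S13
S13 first seen at step 1, revisited at step 4.
Cycle length = 4 - 1 = 3

3


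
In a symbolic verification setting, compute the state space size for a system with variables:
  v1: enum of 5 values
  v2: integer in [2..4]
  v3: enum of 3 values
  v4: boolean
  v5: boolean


State space = product of domain sizes of all variables.
Domain sizes:
  v1 (enum of 5 values): 5
  v2 (integer in [2..4]): 3
  v3 (enum of 3 values): 3
  v4 (boolean): 2
  v5 (boolean): 2
Product = 5 * 3 * 3 * 2 * 2 = 180

180


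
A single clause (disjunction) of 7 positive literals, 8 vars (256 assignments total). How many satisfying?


Step 1: Total=2^8=256
Step 2: Unsat when all 7 false: 2^1=2
Step 3: Sat=256-2=254

254


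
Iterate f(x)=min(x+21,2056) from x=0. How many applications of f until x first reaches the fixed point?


Step 1: x=0, cap=2056, increment=21
Step 2: x grows by 21 each step until capped at 2056; fixed point is x=2056
Step 3: iterations = ceil(2056/21) = 98

98


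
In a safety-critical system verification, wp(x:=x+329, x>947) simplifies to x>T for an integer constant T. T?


Formula: wp(x:=E, P) = P[E/x] (substitute E for x in postcondition)
Step 1: Postcondition: x>947
Step 2: Substitute x+329 for x: x+329>947
Step 3: Solve for x: x > 947-329 = 618

618


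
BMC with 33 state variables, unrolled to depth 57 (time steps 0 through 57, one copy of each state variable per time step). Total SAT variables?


BMC unrolls to depth k, creating one copy of each state var for steps 0..k.
Step count = 57 + 1 = 58 (steps 0 through 57)
Vars per step = 33
Total = 33 * 58 = 1914

1914


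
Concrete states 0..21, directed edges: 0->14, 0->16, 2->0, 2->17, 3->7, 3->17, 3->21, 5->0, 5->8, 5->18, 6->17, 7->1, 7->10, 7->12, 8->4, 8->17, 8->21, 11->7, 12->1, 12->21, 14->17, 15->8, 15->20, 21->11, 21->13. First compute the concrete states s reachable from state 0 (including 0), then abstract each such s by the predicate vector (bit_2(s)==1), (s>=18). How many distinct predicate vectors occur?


BFS from 0:
Concrete reachable: {0, 14, 16, 17}
Abstract via predicates (bit_2(s)==1), (s>=18):
  (0,0) <- {0, 16, 17}
  (1,0) <- {14}
Distinct abstract states = 2

2


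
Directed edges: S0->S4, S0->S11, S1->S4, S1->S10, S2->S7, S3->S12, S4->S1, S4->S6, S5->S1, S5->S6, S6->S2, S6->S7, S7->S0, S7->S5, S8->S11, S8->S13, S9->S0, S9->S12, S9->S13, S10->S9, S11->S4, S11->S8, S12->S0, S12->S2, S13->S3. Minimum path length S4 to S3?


BFS layer-by-layer from S4:
  dist 0: {S4}
  dist 1: {S1, S6}
  dist 2: {S2, S7, S10}
  dist 3: {S0, S5, S9}
  dist 4: {S11, S12, S13}
  dist 5: {S3, S8}
  -> S3 reached at distance 5
Shortest path length = 5

5


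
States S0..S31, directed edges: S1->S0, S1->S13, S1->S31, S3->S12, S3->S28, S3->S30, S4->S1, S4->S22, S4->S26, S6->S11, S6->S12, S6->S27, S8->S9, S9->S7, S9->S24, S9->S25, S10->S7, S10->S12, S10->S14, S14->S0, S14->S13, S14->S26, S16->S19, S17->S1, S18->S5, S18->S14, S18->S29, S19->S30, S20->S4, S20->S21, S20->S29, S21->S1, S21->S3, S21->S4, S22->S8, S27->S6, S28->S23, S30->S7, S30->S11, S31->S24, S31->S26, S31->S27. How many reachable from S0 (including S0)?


BFS from S0:
  layer 0: {S0}
Reachable set: {S0}
Count = 1

1


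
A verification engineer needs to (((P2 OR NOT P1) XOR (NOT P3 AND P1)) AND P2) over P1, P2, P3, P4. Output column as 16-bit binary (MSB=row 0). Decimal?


Formula: (((P2 OR NOT P1) XOR (NOT P3 AND P1)) AND P2) over P1, P2, P3, P4 (16 rows)
Evaluate each row (bits = P1,P2,P3,P4, MSB first):
  row 0 [0000]: (((0 OR NOT 0) XOR (NOT 0 AND 0)) AND 0) -> 0
  row 1 [0001]: (((0 OR NOT 0) XOR (NOT 0 AND 0)) AND 0) -> 0
  row 2 [0010]: (((0 OR NOT 0) XOR (NOT 1 AND 0)) AND 0) -> 0
  row 3 [0011]: (((0 OR NOT 0) XOR (NOT 1 AND 0)) AND 0) -> 0
  row 4 [0100]: (((1 OR NOT 0) XOR (NOT 0 AND 0)) AND 1) -> 1
  row 5 [0101]: (((1 OR NOT 0) XOR (NOT 0 AND 0)) AND 1) -> 1
  row 6 [0110]: (((1 OR NOT 0) XOR (NOT 1 AND 0)) AND 1) -> 1
  row 7 [0111]: (((1 OR NOT 0) XOR (NOT 1 AND 0)) AND 1) -> 1
  row 8 [1000]: (((0 OR NOT 1) XOR (NOT 0 AND 1)) AND 0) -> 0
  row 9 [1001]: (((0 OR NOT 1) XOR (NOT 0 AND 1)) AND 0) -> 0
  row 10 [1010]: (((0 OR NOT 1) XOR (NOT 1 AND 1)) AND 0) -> 0
  row 11 [1011]: (((0 OR NOT 1) XOR (NOT 1 AND 1)) AND 0) -> 0
  row 12 [1100]: (((1 OR NOT 1) XOR (NOT 0 AND 1)) AND 1) -> 0
  row 13 [1101]: (((1 OR NOT 1) XOR (NOT 0 AND 1)) AND 1) -> 0
  row 14 [1110]: (((1 OR NOT 1) XOR (NOT 1 AND 1)) AND 1) -> 1
  row 15 [1111]: (((1 OR NOT 1) XOR (NOT 1 AND 1)) AND 1) -> 1
Full result column, 4 rows per line (P1,P2 fixed per line; P3,P4 runs 00..11 left to right):
  rows 0-3 [P1,P2=00]: 0000  = hex 0
  rows 4-7 [P1,P2=01]: 1111  = hex F
  rows 8-11 [P1,P2=10]: 0000  = hex 0
  rows 12-15 [P1,P2=11]: 0011  = hex 3
Output column (row 0 .. row 15) = 0000111100000011
Output column grouped in 4s = 0000 1111 0000 0011 = 0x0F03
Convert to decimal digit by digit (value = value*16 + digit):
  0 -> 0
  0*16 + 15 (F) = 15
  15*16 + 0 = 240
  240*16 + 3 = 3843
Decimal = 3843

3843


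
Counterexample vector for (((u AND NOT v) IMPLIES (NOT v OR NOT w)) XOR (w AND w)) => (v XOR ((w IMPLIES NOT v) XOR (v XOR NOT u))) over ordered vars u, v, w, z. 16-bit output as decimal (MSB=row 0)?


F1 = (((u AND NOT v) IMPLIES (NOT v OR NOT w)) XOR (w AND w))
F2 = (v XOR ((w IMPLIES NOT v) XOR (v XOR NOT u)))
Counterexample to F1=>F2 is where F1=1 and F2=0.
Evaluate each row (bits = u,v,w,z, MSB first):
  row 0 [0000]: F1=1 F2=0 -> F1&~F2 -> 1
  row 1 [0001]: F1=1 F2=0 -> F1&~F2 -> 1
  row 2 [0010]: F1=0 F2=0 -> F1&~F2 -> 0
  row 3 [0011]: F1=0 F2=0 -> F1&~F2 -> 0
  row 4 [0100]: F1=1 F2=0 -> F1&~F2 -> 1
  row 5 [0101]: F1=1 F2=0 -> F1&~F2 -> 1
  row 6 [0110]: F1=0 F2=1 -> F1&~F2 -> 0
  row 7 [0111]: F1=0 F2=1 -> F1&~F2 -> 0
  row 8 [1000]: F1=1 F2=1 -> F1&~F2 -> 0
  row 9 [1001]: F1=1 F2=1 -> F1&~F2 -> 0
  row 10 [1010]: F1=0 F2=1 -> F1&~F2 -> 0
  row 11 [1011]: F1=0 F2=1 -> F1&~F2 -> 0
  row 12 [1100]: F1=1 F2=1 -> F1&~F2 -> 0
  row 13 [1101]: F1=1 F2=1 -> F1&~F2 -> 0
  row 14 [1110]: F1=0 F2=0 -> F1&~F2 -> 0
  row 15 [1111]: F1=0 F2=0 -> F1&~F2 -> 0
Full result column, 4 rows per line (u,v fixed per line; w,z runs 00..11 left to right):
  rows 0-3 [u,v=00]: 1100  = hex C
  rows 4-7 [u,v=01]: 1100  = hex C
  rows 8-11 [u,v=10]: 0000  = hex 0
  rows 12-15 [u,v=11]: 0000  = hex 0
Counterexample vector (row 0 .. row 15) = 1100110000000000
Output column grouped in 4s = 1100 1100 0000 0000 = 0xCC00
Convert to decimal digit by digit (value = value*16 + digit):
  C -> 12
  12*16 + 12 (C) = 204
  204*16 + 0 = 3264
  3264*16 + 0 = 52224
Decimal = 52224

52224


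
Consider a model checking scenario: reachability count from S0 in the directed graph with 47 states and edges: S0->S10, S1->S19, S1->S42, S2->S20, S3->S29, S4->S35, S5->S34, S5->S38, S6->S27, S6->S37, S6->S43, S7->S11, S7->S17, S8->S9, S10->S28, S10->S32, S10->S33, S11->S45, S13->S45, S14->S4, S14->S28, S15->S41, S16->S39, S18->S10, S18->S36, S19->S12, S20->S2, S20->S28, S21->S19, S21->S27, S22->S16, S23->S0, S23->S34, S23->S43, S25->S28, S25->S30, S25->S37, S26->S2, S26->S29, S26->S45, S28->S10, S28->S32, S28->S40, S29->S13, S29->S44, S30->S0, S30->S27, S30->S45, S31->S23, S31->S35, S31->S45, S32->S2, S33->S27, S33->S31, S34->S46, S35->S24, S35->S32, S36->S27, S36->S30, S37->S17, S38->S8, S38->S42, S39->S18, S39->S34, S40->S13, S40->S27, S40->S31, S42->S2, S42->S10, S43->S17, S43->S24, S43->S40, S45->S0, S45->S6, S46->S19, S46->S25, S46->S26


BFS from S0:
  layer 0: {S0}
  layer 1: {S10}
  layer 2: {S28, S32, S33}
  layer 3: {S2, S27, S31, S40}
  layer 4: {S13, S20, S23, S35, S45}
  layer 5: {S6, S24, S34, S43}
  layer 6: {S17, S37, S46}
  layer 7: {S19, S25, S26}
  layer 8: {S12, S29, S30}
  layer 9: {S44}
Reachable set: {S0, S2, S6, S10, S12, S13, S17, S19, S20, S23, S24, S25, S26, S27, S28, S29, S30, S31, S32, S33, S34, S35, S37, S40, S43, S44, S45, S46}
Count = 28

28


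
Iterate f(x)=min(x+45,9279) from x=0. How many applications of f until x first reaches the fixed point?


Step 1: x=0, cap=9279, increment=45
Step 2: x grows by 45 each step until capped at 9279; fixed point is x=9279
Step 3: iterations = ceil(9279/45) = 207

207


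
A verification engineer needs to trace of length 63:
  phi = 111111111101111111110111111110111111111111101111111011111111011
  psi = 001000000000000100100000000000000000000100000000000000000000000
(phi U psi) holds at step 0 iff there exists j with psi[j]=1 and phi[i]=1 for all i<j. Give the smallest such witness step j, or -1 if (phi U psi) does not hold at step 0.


(phi U psi) at 0: need smallest j with psi[j]=1 and phi[i]=1 for all i in [0,j).
Scan from step 0:
  step 0: phi=1, psi=0 -> continue
  step 1: phi=1, psi=0 -> continue
  step 2: psi=1 and phi held for [0,2) -> witness found
Witness step = 2

2


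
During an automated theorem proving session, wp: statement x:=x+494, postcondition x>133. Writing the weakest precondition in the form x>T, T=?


Formula: wp(x:=E, P) = P[E/x] (substitute E for x in postcondition)
Step 1: Postcondition: x>133
Step 2: Substitute x+494 for x: x+494>133
Step 3: Solve for x: x > 133-494 = -361

-361


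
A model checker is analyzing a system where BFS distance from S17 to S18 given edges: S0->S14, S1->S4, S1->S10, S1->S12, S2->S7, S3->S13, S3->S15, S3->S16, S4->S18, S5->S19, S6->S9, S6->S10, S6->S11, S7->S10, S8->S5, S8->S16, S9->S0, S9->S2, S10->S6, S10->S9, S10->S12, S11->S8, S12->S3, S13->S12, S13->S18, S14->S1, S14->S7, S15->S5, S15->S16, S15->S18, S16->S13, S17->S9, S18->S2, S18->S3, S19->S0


BFS layer-by-layer from S17:
  dist 0: {S17}
  dist 1: {S9}
  dist 2: {S0, S2}
  dist 3: {S7, S14}
  dist 4: {S1, S10}
  dist 5: {S4, S6, S12}
  dist 6: {S3, S11, S18}
  -> S18 reached at distance 6
Shortest path length = 6

6


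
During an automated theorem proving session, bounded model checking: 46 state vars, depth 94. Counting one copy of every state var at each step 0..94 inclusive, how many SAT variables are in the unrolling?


BMC unrolls to depth k, creating one copy of each state var for steps 0..k.
Step count = 94 + 1 = 95 (steps 0 through 94)
Vars per step = 46
Total = 46 * 95 = 4370

4370


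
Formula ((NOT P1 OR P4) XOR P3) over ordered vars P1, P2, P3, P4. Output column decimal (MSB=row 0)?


Formula: ((NOT P1 OR P4) XOR P3) over P1, P2, P3, P4 (16 rows)
Evaluate each row (bits = P1,P2,P3,P4, MSB first):
  row 0 [0000]: ((NOT 0 OR 0) XOR 0) -> 1
  row 1 [0001]: ((NOT 0 OR 1) XOR 0) -> 1
  row 2 [0010]: ((NOT 0 OR 0) XOR 1) -> 0
  row 3 [0011]: ((NOT 0 OR 1) XOR 1) -> 0
  row 4 [0100]: ((NOT 0 OR 0) XOR 0) -> 1
  row 5 [0101]: ((NOT 0 OR 1) XOR 0) -> 1
  row 6 [0110]: ((NOT 0 OR 0) XOR 1) -> 0
  row 7 [0111]: ((NOT 0 OR 1) XOR 1) -> 0
  row 8 [1000]: ((NOT 1 OR 0) XOR 0) -> 0
  row 9 [1001]: ((NOT 1 OR 1) XOR 0) -> 1
  row 10 [1010]: ((NOT 1 OR 0) XOR 1) -> 1
  row 11 [1011]: ((NOT 1 OR 1) XOR 1) -> 0
  row 12 [1100]: ((NOT 1 OR 0) XOR 0) -> 0
  row 13 [1101]: ((NOT 1 OR 1) XOR 0) -> 1
  row 14 [1110]: ((NOT 1 OR 0) XOR 1) -> 1
  row 15 [1111]: ((NOT 1 OR 1) XOR 1) -> 0
Full result column, 4 rows per line (P1,P2 fixed per line; P3,P4 runs 00..11 left to right):
  rows 0-3 [P1,P2=00]: 1100  = hex C
  rows 4-7 [P1,P2=01]: 1100  = hex C
  rows 8-11 [P1,P2=10]: 0110  = hex 6
  rows 12-15 [P1,P2=11]: 0110  = hex 6
Output column (row 0 .. row 15) = 1100110001100110
Output column grouped in 4s = 1100 1100 0110 0110 = 0xCC66
Convert to decimal digit by digit (value = value*16 + digit):
  C -> 12
  12*16 + 12 (C) = 204
  204*16 + 6 = 3270
  3270*16 + 6 = 52326
Decimal = 52326

52326


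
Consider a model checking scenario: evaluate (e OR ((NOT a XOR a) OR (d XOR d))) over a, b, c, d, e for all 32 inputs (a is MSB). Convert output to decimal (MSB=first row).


Formula: (e OR ((NOT a XOR a) OR (d XOR d))) over a, b, c, d, e (32 rows)
Evaluate each row (bits = a,b,c,d,e, MSB first):
  row 0 [00000]: (0 OR ((NOT 0 XOR 0) OR (0 XOR 0))) -> 1
  row 1 [00001]: (1 OR ((NOT 0 XOR 0) OR (0 XOR 0))) -> 1
  row 2 [00010]: (0 OR ((NOT 0 XOR 0) OR (1 XOR 1))) -> 1
  row 3 [00011]: (1 OR ((NOT 0 XOR 0) OR (1 XOR 1))) -> 1
  row 4 [00100]: (0 OR ((NOT 0 XOR 0) OR (0 XOR 0))) -> 1
  row 5 [00101]: (1 OR ((NOT 0 XOR 0) OR (0 XOR 0))) -> 1
  row 6 [00110]: (0 OR ((NOT 0 XOR 0) OR (1 XOR 1))) -> 1
  row 7 [00111]: (1 OR ((NOT 0 XOR 0) OR (1 XOR 1))) -> 1
  row 8 [01000]: (0 OR ((NOT 0 XOR 0) OR (0 XOR 0))) -> 1
  row 9 [01001]: (1 OR ((NOT 0 XOR 0) OR (0 XOR 0))) -> 1
  row 10 [01010]: (0 OR ((NOT 0 XOR 0) OR (1 XOR 1))) -> 1
  row 11 [01011]: (1 OR ((NOT 0 XOR 0) OR (1 XOR 1))) -> 1
  row 12 [01100]: (0 OR ((NOT 0 XOR 0) OR (0 XOR 0))) -> 1
  row 13 [01101]: (1 OR ((NOT 0 XOR 0) OR (0 XOR 0))) -> 1
  row 14 [01110]: (0 OR ((NOT 0 XOR 0) OR (1 XOR 1))) -> 1
  row 15 [01111]: (1 OR ((NOT 0 XOR 0) OR (1 XOR 1))) -> 1
  row 16 [10000]: (0 OR ((NOT 1 XOR 1) OR (0 XOR 0))) -> 1
  row 17 [10001]: (1 OR ((NOT 1 XOR 1) OR (0 XOR 0))) -> 1
  row 18 [10010]: (0 OR ((NOT 1 XOR 1) OR (1 XOR 1))) -> 1
  row 19 [10011]: (1 OR ((NOT 1 XOR 1) OR (1 XOR 1))) -> 1
  row 20 [10100]: (0 OR ((NOT 1 XOR 1) OR (0 XOR 0))) -> 1
  row 21 [10101]: (1 OR ((NOT 1 XOR 1) OR (0 XOR 0))) -> 1
  row 22 [10110]: (0 OR ((NOT 1 XOR 1) OR (1 XOR 1))) -> 1
  row 23 [10111]: (1 OR ((NOT 1 XOR 1) OR (1 XOR 1))) -> 1
  row 24 [11000]: (0 OR ((NOT 1 XOR 1) OR (0 XOR 0))) -> 1
  row 25 [11001]: (1 OR ((NOT 1 XOR 1) OR (0 XOR 0))) -> 1
  row 26 [11010]: (0 OR ((NOT 1 XOR 1) OR (1 XOR 1))) -> 1
  row 27 [11011]: (1 OR ((NOT 1 XOR 1) OR (1 XOR 1))) -> 1
  row 28 [11100]: (0 OR ((NOT 1 XOR 1) OR (0 XOR 0))) -> 1
  row 29 [11101]: (1 OR ((NOT 1 XOR 1) OR (0 XOR 0))) -> 1
  row 30 [11110]: (0 OR ((NOT 1 XOR 1) OR (1 XOR 1))) -> 1
  row 31 [11111]: (1 OR ((NOT 1 XOR 1) OR (1 XOR 1))) -> 1
Full result column, 4 rows per line (a,b,c fixed per line; d,e runs 00..11 left to right):
  rows 0-3 [a,b,c=000]: 1111  = hex F
  rows 4-7 [a,b,c=001]: 1111  = hex F
  rows 8-11 [a,b,c=010]: 1111  = hex F
  rows 12-15 [a,b,c=011]: 1111  = hex F
  rows 16-19 [a,b,c=100]: 1111  = hex F
  rows 20-23 [a,b,c=101]: 1111  = hex F
  rows 24-27 [a,b,c=110]: 1111  = hex F
  rows 28-31 [a,b,c=111]: 1111  = hex F
Output column (row 0 .. row 31) = 11111111111111111111111111111111
Output column grouped in 4s = 1111 1111 1111 1111 1111 1111 1111 1111 = 0xFFFFFFFF
Convert to decimal digit by digit (value = value*16 + digit):
  F -> 15
  15*16 + 15 (F) = 255
  255*16 + 15 (F) = 4095
  4095*16 + 15 (F) = 65535
  65535*16 + 15 (F) = 1048575
  1048575*16 + 15 (F) = 16777215
  16777215*16 + 15 (F) = 268435455
  268435455*16 + 15 (F) = 4294967295
Decimal = 4294967295

4294967295


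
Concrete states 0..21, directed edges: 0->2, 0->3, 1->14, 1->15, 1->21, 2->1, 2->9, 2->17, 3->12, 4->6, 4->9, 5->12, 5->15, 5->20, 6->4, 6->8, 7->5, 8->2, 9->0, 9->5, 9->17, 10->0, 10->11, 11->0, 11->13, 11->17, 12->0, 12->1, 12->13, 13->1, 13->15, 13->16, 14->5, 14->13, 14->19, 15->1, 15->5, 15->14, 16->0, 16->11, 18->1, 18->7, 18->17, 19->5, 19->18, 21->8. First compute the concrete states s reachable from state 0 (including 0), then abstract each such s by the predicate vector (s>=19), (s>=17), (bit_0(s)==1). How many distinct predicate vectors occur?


BFS from 0:
Concrete reachable: {0, 1, 2, 3, 5, 7, 8, 9, 11, 12, 13, 14, 15, 16, 17, 18, 19, 20, 21}
Abstract via predicates (s>=19), (s>=17), (bit_0(s)==1):
  (0,0,0) <- {0, 2, 8, 12, 14, 16}
  (0,0,1) <- {1, 3, 5, 7, 9, 11, 13, 15}
  (0,1,0) <- {18}
  (0,1,1) <- {17}
  (1,1,0) <- {20}
  (1,1,1) <- {19, 21}
Distinct abstract states = 6

6


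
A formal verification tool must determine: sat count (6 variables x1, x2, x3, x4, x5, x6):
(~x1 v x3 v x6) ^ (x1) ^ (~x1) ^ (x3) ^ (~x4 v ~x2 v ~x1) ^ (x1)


CNF with 6 clauses over 6 vars (64 assignments).
An assignment satisfies CNF iff every clause has >=1 true literal.
Check each row (bits = x1,x2,x3,x4,x5,x6; clause T/F shown):
  row 0 [000000]: clauses=TFTFTF -> 0
  row 1 [000001]: clauses=TFTFTF -> 0
  row 2 [000010]: clauses=TFTFTF -> 0
  row 3 [000011]: clauses=TFTFTF -> 0
  row 4 [000100]: clauses=TFTFTF -> 0
  (every remaining row is evaluated the same way; all 64 results are listed next)
Full result column, 8 rows per line (x1,x2,x3 fixed per line; x4,x5,x6 runs 000..111 left to right):
  rows 0-7 [x1,x2,x3=000]: 00000000  (ones: 0)
  rows 8-15 [x1,x2,x3=001]: 00000000  (ones: 0)
  rows 16-23 [x1,x2,x3=010]: 00000000  (ones: 0)
  rows 24-31 [x1,x2,x3=011]: 00000000  (ones: 0)
  rows 32-39 [x1,x2,x3=100]: 00000000  (ones: 0)
  rows 40-47 [x1,x2,x3=101]: 00000000  (ones: 0)
  rows 48-55 [x1,x2,x3=110]: 00000000  (ones: 0)
  rows 56-63 [x1,x2,x3=111]: 00000000  (ones: 0)
Satisfying assignments = 0+0+0+0+0+0+0+0 = 0

0


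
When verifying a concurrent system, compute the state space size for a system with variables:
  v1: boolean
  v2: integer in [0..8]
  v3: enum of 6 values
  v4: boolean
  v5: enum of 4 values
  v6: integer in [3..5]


State space = product of domain sizes of all variables.
Domain sizes:
  v1 (boolean): 2
  v2 (integer in [0..8]): 9
  v3 (enum of 6 values): 6
  v4 (boolean): 2
  v5 (enum of 4 values): 4
  v6 (integer in [3..5]): 3
Product = 2 * 9 * 6 * 2 * 4 * 3 = 2592

2592


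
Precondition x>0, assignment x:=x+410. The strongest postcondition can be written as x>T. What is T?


Formula: sp(P, x:=E) = exists old_x. (x = E[old_x/x]) AND P[old_x/x] (old_x is the value of x before the assignment; eliminate old_x by solving x = E[old_x/x] for old_x)
Step 1: Precondition P: x>0, i.e. old_x > 0
Step 2: Assignment gives x = old_x + 410, so old_x = x - 410
Step 3: Substitute into P: x - 410 > 0
Step 4: Simplify: x > 0+410 = 410

410


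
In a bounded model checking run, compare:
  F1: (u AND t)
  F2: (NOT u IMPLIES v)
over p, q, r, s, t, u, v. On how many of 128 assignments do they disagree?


F1 = (u AND t)
F2 = (NOT u IMPLIES v)
Evaluate both on each of 128 rows (bits = p,q,r,s,t,u,v):
  row 0 [0000000]: F1=0 F2=0 -> 0
  row 1 [0000001]: F1=0 F2=1 (differ) -> 1
  row 2 [0000010]: F1=0 F2=1 (differ) -> 1
  row 3 [0000011]: F1=0 F2=1 (differ) -> 1
  row 4 [0000100]: F1=0 F2=0 -> 0
  (every remaining row is evaluated the same way; all 128 results are listed next)
Full result column, 8 rows per line (p,q,r,s fixed per line; t,u,v runs 000..111 left to right):
  rows 0-7 [p,q,r,s=0000]: 01110100  (ones: 4)
  rows 8-15 [p,q,r,s=0001]: 01110100  (ones: 4)
  rows 16-23 [p,q,r,s=0010]: 01110100  (ones: 4)
  rows 24-31 [p,q,r,s=0011]: 01110100  (ones: 4)
  rows 32-39 [p,q,r,s=0100]: 01110100  (ones: 4)
  rows 40-47 [p,q,r,s=0101]: 01110100  (ones: 4)
  rows 48-55 [p,q,r,s=0110]: 01110100  (ones: 4)
  rows 56-63 [p,q,r,s=0111]: 01110100  (ones: 4)
  rows 64-71 [p,q,r,s=1000]: 01110100  (ones: 4)
  rows 72-79 [p,q,r,s=1001]: 01110100  (ones: 4)
  rows 80-87 [p,q,r,s=1010]: 01110100  (ones: 4)
  rows 88-95 [p,q,r,s=1011]: 01110100  (ones: 4)
  rows 96-103 [p,q,r,s=1100]: 01110100  (ones: 4)
  rows 104-111 [p,q,r,s=1101]: 01110100  (ones: 4)
  rows 112-119 [p,q,r,s=1110]: 01110100  (ones: 4)
  rows 120-127 [p,q,r,s=1111]: 01110100  (ones: 4)
Disagreements = 4+4+4+4+4+4+4+4+4+4+4+4+4+4+4+4 = 64

64


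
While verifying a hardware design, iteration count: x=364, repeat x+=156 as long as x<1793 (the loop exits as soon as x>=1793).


Step 1: x goes from 364 toward 1793 by 156; the body runs while x<1793, so iterations = ceil((bound-start)/step)
Step 2: Distance=1429
Step 3: ceil(1429/156)=10

10
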